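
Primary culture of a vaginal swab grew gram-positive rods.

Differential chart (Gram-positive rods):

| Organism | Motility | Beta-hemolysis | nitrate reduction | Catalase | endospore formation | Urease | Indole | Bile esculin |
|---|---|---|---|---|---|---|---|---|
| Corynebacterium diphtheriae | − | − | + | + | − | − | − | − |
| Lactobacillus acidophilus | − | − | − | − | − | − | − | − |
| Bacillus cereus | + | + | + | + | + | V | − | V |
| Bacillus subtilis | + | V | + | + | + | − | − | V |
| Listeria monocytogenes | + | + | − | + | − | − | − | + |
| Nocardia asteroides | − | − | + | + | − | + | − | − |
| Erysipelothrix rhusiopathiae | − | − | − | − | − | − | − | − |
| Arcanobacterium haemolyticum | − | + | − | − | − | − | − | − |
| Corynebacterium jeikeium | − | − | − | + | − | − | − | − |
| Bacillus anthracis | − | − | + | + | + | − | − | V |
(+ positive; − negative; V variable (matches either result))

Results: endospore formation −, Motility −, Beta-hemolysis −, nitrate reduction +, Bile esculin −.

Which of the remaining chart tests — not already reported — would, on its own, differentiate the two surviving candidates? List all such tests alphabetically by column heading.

Urease

Motility −: excludes Bacillus cereus, Bacillus subtilis, Listeria monocytogenes — 7 left.
Bile esculin −: all 7 remaining candidates are consistent.
endospore formation −: excludes Bacillus anthracis — 6 left.
Beta-hemolysis −: excludes Arcanobacterium haemolyticum — 5 left.
nitrate reduction +: excludes Lactobacillus acidophilus, Erysipelothrix rhusiopathiae, Corynebacterium jeikeium — 2 left.
Two candidates remain: Corynebacterium diphtheriae and Nocardia asteroides.
  Catalase: + vs + — same for both, does not separate.
  Urease: Corynebacterium diphtheriae −, Nocardia asteroides + — discriminates.
  Indole: − vs − — same for both, does not separate.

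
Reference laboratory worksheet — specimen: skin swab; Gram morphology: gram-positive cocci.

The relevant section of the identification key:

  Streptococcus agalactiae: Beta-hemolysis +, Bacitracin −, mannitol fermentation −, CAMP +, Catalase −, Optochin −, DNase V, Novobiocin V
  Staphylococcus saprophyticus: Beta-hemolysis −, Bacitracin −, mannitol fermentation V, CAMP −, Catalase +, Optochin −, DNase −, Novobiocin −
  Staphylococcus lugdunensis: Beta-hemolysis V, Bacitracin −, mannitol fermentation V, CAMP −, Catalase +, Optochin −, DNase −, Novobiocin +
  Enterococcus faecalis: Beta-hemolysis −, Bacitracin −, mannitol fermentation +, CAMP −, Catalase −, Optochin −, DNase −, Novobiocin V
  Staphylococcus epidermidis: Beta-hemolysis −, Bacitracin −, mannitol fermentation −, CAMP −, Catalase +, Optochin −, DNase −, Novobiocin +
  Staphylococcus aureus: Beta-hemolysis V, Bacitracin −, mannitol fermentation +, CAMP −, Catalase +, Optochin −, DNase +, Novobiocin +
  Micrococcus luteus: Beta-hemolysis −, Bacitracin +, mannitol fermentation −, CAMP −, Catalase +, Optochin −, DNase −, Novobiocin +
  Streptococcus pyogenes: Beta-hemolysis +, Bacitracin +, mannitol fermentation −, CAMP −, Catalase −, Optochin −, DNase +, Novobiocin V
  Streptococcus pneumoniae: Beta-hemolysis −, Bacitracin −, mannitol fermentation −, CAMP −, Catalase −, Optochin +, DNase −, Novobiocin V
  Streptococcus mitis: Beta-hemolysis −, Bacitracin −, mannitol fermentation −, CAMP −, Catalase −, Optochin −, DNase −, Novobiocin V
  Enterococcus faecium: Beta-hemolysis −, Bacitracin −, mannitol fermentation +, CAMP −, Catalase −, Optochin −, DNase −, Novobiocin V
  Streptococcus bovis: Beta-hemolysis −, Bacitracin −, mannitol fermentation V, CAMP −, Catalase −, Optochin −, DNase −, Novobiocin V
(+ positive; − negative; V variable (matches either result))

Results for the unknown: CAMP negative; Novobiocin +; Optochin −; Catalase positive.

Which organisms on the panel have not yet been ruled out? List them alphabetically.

Micrococcus luteus, Staphylococcus aureus, Staphylococcus epidermidis, Staphylococcus lugdunensis

Optochin −: excludes Streptococcus pneumoniae — 11 left.
CAMP −: excludes Streptococcus agalactiae — 10 left.
Novobiocin +: excludes Staphylococcus saprophyticus — 9 left.
Catalase +: excludes 5 organisms — 4 left.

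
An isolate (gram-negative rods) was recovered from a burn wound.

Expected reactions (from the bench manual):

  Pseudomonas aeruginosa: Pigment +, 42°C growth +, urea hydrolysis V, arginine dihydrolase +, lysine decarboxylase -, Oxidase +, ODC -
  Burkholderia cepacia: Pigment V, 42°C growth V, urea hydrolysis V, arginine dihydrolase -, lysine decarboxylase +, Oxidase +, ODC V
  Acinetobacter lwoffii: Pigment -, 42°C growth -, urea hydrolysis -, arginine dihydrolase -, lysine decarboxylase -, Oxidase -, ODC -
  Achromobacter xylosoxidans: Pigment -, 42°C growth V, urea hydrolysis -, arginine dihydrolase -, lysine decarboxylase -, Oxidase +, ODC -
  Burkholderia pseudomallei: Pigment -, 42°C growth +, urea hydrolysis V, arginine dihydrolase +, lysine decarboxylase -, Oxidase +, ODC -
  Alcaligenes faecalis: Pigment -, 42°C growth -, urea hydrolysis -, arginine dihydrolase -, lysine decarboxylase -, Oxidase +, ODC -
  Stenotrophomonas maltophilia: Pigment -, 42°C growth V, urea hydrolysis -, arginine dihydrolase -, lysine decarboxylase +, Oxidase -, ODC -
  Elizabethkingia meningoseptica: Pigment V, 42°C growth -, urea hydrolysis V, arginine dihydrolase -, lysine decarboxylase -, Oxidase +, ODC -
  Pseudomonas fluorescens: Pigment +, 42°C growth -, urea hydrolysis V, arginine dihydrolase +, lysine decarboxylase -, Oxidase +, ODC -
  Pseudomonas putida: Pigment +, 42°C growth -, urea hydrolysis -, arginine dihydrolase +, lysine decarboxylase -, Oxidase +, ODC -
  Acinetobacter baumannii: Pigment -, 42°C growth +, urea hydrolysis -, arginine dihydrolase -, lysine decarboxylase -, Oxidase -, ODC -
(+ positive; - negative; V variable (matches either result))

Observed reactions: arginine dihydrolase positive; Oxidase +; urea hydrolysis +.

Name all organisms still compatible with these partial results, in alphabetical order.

urea hydrolysis +: excludes 6 organisms — 5 left.
Oxidase +: all 5 remaining candidates are consistent.
arginine dihydrolase +: excludes Burkholderia cepacia, Elizabethkingia meningoseptica — 3 left.

Burkholderia pseudomallei, Pseudomonas aeruginosa, Pseudomonas fluorescens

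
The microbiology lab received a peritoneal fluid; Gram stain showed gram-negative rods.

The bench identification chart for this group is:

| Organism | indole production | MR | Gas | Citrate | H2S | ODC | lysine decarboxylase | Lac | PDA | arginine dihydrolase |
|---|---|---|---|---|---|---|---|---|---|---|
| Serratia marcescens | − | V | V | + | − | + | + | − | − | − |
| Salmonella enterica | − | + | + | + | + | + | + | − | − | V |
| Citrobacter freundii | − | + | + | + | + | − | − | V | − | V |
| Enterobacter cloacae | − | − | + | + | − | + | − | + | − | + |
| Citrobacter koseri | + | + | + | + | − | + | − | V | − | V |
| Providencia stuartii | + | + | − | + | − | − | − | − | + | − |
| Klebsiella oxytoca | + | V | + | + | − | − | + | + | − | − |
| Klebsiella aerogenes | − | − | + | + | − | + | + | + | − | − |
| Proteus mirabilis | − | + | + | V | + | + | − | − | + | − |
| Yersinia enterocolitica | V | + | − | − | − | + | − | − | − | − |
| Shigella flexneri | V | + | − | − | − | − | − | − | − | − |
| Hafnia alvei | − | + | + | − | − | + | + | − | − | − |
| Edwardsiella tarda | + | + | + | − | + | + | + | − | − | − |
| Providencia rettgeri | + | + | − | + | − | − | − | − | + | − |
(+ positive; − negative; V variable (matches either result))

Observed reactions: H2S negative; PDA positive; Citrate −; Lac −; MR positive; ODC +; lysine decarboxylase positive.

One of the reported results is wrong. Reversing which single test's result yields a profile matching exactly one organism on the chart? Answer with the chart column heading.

As reported, no row in the chart matches all 7 reactions.
Reversing PDA (to −) → unique match: Hafnia alvei.
Reversing lysine decarboxylase → still no organism matches.
Reversing Lac → still no organism matches.
Reversing Citrate → still no organism matches.
Reversing MR → still no organism matches.
Reversing ODC → still no organism matches.
Reversing H2S → still no organism matches.

PDA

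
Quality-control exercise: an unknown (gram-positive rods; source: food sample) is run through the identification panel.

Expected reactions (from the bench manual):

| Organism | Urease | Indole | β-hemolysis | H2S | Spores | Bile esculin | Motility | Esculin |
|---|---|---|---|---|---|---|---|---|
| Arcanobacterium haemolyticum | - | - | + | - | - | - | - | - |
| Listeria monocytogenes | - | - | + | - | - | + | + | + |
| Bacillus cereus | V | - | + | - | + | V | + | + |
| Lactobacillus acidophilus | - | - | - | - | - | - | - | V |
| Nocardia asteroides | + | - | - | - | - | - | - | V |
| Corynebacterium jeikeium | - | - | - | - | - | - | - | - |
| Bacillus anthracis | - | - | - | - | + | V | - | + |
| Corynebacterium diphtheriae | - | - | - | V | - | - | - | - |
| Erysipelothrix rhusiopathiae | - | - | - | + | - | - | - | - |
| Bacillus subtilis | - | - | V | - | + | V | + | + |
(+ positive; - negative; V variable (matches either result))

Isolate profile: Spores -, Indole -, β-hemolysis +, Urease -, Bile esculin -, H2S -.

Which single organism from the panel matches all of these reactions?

Arcanobacterium haemolyticum

Bile esculin -: excludes Listeria monocytogenes — 9 left.
Indole -: all 9 remaining candidates are consistent.
Spores -: excludes Bacillus cereus, Bacillus anthracis, Bacillus subtilis — 6 left.
H2S -: excludes Erysipelothrix rhusiopathiae — 5 left.
β-hemolysis +: excludes Lactobacillus acidophilus, Nocardia asteroides, Corynebacterium jeikeium, Corynebacterium diphtheriae — 1 left.
Urease -: the one remaining candidate is consistent.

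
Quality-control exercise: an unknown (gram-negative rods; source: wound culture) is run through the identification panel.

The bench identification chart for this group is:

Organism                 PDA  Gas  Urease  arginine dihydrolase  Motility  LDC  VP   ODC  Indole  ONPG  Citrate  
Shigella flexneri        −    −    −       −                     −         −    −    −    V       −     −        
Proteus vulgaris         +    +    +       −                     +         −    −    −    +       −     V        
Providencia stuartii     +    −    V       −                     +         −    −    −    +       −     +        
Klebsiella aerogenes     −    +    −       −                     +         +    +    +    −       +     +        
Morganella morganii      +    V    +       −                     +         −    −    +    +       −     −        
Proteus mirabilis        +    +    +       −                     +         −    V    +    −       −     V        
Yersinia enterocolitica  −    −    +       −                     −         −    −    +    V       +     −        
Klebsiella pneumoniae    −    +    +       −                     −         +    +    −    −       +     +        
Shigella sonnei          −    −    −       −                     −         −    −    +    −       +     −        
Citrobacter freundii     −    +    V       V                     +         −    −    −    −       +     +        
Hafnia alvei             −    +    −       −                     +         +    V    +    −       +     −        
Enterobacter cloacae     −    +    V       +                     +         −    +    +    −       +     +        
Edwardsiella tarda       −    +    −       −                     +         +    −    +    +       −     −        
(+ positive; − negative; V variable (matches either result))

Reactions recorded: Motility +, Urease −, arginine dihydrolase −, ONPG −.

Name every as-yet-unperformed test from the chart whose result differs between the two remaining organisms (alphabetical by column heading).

Citrate, Gas, LDC, ODC, PDA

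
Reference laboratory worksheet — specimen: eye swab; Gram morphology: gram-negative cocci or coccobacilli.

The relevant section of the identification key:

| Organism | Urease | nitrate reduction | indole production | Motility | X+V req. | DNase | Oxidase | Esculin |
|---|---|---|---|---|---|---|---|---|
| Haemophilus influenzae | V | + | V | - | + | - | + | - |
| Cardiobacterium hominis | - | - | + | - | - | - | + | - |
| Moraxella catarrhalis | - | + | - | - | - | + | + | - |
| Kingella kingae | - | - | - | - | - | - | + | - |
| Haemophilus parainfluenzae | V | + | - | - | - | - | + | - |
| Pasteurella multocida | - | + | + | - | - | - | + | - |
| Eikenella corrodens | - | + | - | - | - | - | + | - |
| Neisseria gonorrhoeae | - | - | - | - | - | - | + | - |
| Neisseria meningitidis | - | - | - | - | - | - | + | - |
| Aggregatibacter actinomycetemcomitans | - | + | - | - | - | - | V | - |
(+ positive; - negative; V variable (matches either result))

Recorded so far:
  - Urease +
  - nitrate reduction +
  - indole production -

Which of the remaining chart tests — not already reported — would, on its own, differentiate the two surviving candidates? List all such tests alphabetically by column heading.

nitrate reduction +: excludes Cardiobacterium hominis, Kingella kingae, Neisseria gonorrhoeae, Neisseria meningitidis — 6 left.
Urease +: excludes Moraxella catarrhalis, Pasteurella multocida, Eikenella corrodens, Aggregatibacter actinomycetemcomitans — 2 left.
indole production -: all 2 remaining candidates are consistent.
Two candidates remain: Haemophilus influenzae and Haemophilus parainfluenzae.
  Motility: - vs - — same for both, does not separate.
  X+V req.: Haemophilus influenzae +, Haemophilus parainfluenzae - — discriminates.
  DNase: - vs - — same for both, does not separate.
  Oxidase: + vs + — same for both, does not separate.
  Esculin: - vs - — same for both, does not separate.

X+V req.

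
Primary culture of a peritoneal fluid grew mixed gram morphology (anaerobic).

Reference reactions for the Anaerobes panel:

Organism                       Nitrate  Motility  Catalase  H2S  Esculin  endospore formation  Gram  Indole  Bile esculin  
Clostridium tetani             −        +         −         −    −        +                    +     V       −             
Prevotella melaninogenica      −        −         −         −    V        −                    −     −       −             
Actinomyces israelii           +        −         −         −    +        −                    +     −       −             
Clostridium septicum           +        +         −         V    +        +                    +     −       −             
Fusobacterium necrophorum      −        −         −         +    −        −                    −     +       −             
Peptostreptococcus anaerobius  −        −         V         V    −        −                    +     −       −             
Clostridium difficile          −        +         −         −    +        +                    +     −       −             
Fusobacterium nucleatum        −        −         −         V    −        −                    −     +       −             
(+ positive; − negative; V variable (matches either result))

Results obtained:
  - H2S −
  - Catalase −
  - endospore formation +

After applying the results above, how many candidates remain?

3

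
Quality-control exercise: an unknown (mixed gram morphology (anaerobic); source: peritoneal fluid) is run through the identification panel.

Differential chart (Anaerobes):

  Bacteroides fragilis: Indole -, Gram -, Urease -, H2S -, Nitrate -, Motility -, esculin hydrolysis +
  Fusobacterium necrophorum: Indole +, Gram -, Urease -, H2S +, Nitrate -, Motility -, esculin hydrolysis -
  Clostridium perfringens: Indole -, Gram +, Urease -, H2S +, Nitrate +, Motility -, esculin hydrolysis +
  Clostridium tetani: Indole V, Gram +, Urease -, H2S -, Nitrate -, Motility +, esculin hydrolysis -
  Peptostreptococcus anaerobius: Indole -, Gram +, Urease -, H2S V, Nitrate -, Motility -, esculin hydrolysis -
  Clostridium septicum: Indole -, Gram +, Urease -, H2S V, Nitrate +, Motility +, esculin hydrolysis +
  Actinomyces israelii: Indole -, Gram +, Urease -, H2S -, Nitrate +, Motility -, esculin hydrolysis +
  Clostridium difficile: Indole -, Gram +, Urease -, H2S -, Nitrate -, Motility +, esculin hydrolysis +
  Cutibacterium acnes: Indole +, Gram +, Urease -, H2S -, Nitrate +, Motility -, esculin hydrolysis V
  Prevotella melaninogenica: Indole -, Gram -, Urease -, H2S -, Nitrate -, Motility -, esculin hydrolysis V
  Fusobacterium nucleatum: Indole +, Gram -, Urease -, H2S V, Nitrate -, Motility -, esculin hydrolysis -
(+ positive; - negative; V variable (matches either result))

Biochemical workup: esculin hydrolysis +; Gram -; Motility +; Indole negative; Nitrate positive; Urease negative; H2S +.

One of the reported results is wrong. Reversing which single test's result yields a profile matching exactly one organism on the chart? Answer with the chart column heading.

As reported, no row in the chart matches all 7 reactions.
Reversing Nitrate → still no organism matches.
Reversing Motility → still no organism matches.
Reversing Urease → still no organism matches.
Reversing H2S → still no organism matches.
Reversing esculin hydrolysis → still no organism matches.
Reversing Gram (to +) → unique match: Clostridium septicum.
Reversing Indole → still no organism matches.

Gram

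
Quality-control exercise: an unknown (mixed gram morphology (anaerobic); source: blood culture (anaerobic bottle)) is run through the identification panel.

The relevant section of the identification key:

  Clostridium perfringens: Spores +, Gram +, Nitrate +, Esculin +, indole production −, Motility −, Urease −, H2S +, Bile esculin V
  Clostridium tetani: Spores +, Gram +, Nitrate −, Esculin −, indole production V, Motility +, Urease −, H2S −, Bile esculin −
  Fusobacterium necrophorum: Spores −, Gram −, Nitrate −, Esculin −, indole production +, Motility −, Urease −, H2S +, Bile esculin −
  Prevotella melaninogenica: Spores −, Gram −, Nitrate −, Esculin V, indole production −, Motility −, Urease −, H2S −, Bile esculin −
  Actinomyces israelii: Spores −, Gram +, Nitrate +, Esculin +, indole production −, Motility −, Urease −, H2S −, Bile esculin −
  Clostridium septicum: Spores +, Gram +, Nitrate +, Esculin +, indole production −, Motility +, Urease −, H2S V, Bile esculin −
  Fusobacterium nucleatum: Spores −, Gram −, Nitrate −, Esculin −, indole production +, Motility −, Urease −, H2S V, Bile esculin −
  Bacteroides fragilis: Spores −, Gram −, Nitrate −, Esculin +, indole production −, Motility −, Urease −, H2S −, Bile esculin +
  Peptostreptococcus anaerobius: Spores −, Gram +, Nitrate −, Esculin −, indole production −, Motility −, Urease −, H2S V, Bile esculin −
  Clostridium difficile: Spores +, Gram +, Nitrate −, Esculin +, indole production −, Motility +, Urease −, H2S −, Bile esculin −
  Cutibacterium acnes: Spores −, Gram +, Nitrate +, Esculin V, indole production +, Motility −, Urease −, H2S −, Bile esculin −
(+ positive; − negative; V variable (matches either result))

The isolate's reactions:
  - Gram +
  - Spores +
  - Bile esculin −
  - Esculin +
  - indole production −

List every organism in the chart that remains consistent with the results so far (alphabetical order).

Spores +: excludes 7 organisms — 4 left.
indole production −: all 4 remaining candidates are consistent.
Gram +: all 4 remaining candidates are consistent.
Bile esculin −: all 4 remaining candidates are consistent.
Esculin +: excludes Clostridium tetani — 3 left.

Clostridium difficile, Clostridium perfringens, Clostridium septicum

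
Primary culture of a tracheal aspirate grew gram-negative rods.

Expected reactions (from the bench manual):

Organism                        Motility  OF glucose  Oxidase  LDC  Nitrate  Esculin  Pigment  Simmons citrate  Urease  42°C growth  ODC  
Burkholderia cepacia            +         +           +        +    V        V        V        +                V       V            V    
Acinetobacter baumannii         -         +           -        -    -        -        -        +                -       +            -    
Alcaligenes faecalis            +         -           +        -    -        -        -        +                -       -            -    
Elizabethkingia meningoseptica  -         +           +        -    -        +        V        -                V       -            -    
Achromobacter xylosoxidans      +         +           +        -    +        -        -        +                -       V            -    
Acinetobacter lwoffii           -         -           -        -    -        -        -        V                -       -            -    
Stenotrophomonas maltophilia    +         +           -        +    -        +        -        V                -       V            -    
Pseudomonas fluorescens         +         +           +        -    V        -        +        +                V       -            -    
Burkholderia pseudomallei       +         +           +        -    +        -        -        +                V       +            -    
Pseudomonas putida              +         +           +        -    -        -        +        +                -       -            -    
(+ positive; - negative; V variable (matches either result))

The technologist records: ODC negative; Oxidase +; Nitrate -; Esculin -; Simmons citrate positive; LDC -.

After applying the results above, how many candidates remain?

3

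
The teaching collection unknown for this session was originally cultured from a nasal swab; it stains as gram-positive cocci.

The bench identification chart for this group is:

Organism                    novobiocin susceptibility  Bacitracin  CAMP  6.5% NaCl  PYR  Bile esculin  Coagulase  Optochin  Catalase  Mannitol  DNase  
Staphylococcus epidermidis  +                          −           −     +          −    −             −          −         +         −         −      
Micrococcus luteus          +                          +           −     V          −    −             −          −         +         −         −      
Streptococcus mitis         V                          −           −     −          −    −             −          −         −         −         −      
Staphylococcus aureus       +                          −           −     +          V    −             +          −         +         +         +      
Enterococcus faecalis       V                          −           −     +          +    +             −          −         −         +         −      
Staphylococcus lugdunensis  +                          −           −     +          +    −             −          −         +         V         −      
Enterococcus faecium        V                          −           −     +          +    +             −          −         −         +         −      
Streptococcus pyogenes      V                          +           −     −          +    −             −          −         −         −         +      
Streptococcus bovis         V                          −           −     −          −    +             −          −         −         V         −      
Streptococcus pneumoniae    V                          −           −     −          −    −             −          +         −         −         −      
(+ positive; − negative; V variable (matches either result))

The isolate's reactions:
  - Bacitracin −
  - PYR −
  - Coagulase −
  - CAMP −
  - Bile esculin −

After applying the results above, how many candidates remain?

3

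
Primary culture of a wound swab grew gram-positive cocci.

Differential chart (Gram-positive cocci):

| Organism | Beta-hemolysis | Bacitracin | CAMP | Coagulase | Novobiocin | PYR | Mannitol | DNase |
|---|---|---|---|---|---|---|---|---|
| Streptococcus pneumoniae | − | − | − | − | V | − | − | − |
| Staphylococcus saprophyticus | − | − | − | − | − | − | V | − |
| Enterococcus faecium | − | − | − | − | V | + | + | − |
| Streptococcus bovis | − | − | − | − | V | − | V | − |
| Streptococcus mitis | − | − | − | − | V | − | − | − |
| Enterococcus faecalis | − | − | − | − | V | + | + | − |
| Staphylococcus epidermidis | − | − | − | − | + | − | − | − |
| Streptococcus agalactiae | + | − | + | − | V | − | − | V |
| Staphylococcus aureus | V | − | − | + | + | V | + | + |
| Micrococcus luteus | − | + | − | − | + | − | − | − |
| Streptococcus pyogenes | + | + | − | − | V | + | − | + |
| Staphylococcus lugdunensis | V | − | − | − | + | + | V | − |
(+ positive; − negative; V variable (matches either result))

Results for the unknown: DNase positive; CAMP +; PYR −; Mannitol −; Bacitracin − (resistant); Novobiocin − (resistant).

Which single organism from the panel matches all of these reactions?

Streptococcus agalactiae

DNase +: excludes 9 organisms — 3 left.
Novobiocin −: excludes Staphylococcus aureus — 2 left.
CAMP +: excludes Streptococcus pyogenes — 1 left.
Mannitol −: the one remaining candidate is consistent.
Bacitracin −: the one remaining candidate is consistent.
PYR −: the one remaining candidate is consistent.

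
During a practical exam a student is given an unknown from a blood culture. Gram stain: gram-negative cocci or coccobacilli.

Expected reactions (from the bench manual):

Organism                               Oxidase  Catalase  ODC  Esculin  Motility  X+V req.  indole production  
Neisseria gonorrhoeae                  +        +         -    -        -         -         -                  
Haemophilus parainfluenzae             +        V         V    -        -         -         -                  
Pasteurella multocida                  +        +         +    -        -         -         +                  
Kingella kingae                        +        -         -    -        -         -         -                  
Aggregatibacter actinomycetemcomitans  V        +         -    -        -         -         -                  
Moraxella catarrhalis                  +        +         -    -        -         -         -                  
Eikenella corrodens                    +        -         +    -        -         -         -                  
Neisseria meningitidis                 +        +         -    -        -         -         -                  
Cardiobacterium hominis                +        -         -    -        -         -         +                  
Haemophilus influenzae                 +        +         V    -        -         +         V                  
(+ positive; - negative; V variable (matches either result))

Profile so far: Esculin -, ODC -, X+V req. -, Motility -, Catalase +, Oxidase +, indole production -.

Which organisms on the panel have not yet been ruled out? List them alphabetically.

Aggregatibacter actinomycetemcomitans, Haemophilus parainfluenzae, Moraxella catarrhalis, Neisseria gonorrhoeae, Neisseria meningitidis

ODC -: excludes Pasteurella multocida, Eikenella corrodens — 8 left.
Oxidase +: all 8 remaining candidates are consistent.
Esculin -: all 8 remaining candidates are consistent.
indole production -: excludes Cardiobacterium hominis — 7 left.
Motility -: all 7 remaining candidates are consistent.
Catalase +: excludes Kingella kingae — 6 left.
X+V req. -: excludes Haemophilus influenzae — 5 left.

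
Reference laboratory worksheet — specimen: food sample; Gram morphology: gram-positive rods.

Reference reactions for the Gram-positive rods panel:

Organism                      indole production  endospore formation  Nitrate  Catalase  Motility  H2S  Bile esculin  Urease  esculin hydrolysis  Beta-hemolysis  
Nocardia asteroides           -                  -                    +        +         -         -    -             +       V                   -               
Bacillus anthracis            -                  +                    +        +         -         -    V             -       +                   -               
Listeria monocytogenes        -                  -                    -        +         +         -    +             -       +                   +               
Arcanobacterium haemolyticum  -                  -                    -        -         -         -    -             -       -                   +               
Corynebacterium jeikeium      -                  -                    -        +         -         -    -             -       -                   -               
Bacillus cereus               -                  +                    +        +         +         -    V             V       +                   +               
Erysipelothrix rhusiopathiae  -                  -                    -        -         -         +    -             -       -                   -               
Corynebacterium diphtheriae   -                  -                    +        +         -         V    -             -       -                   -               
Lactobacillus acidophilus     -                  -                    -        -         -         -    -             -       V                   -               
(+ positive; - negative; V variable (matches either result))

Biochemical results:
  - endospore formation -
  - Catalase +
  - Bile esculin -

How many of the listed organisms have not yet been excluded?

3

Bile esculin -: excludes Listeria monocytogenes — 8 left.
endospore formation -: excludes Bacillus anthracis, Bacillus cereus — 6 left.
Catalase +: excludes Arcanobacterium haemolyticum, Erysipelothrix rhusiopathiae, Lactobacillus acidophilus — 3 left.
Still consistent: Corynebacterium diphtheriae, Corynebacterium jeikeium, Nocardia asteroides.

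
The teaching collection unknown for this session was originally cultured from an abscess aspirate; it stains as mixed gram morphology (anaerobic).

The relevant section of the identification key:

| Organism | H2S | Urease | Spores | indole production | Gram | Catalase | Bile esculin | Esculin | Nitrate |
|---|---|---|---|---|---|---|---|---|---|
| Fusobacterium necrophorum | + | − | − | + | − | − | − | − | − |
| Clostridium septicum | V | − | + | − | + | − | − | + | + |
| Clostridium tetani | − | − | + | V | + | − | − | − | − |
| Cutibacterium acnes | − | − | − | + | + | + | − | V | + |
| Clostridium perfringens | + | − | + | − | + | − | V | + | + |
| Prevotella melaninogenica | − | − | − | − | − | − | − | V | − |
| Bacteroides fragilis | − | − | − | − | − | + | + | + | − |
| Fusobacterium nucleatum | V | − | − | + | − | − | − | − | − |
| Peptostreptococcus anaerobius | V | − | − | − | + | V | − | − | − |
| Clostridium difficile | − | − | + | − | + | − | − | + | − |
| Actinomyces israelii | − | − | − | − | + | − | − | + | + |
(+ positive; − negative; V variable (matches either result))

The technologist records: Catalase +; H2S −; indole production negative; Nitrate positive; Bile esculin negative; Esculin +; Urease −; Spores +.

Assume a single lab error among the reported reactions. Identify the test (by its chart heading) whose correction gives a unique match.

Catalase

As reported, no row in the chart matches all 8 reactions.
Reversing Esculin → still no organism matches.
Reversing Nitrate → still no organism matches.
Reversing Urease → still no organism matches.
Reversing Bile esculin → still no organism matches.
Reversing H2S → still no organism matches.
Reversing indole production → still no organism matches.
Reversing Catalase (to −) → unique match: Clostridium septicum.
Reversing Spores → still no organism matches.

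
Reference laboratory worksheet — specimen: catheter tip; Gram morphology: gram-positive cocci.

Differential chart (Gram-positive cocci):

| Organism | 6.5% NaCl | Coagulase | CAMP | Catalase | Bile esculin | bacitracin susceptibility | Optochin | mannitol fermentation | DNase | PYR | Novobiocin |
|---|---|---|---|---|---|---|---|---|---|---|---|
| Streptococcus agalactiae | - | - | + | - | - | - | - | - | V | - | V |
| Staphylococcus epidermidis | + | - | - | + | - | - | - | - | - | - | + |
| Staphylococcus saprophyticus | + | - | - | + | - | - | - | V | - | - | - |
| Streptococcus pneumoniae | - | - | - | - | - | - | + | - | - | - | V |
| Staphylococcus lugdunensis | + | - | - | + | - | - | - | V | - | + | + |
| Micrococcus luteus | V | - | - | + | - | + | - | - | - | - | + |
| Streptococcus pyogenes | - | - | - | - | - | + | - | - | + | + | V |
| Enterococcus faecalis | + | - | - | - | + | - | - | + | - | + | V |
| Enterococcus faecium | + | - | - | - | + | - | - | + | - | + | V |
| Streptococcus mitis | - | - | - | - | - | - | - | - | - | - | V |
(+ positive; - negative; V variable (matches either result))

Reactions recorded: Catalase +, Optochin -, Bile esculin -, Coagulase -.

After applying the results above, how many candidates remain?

Coagulase -: all 10 remaining candidates are consistent.
Optochin -: excludes Streptococcus pneumoniae — 9 left.
Bile esculin -: excludes Enterococcus faecalis, Enterococcus faecium — 7 left.
Catalase +: excludes Streptococcus agalactiae, Streptococcus pyogenes, Streptococcus mitis — 4 left.
Still consistent: Micrococcus luteus, Staphylococcus epidermidis, Staphylococcus lugdunensis, Staphylococcus saprophyticus.

4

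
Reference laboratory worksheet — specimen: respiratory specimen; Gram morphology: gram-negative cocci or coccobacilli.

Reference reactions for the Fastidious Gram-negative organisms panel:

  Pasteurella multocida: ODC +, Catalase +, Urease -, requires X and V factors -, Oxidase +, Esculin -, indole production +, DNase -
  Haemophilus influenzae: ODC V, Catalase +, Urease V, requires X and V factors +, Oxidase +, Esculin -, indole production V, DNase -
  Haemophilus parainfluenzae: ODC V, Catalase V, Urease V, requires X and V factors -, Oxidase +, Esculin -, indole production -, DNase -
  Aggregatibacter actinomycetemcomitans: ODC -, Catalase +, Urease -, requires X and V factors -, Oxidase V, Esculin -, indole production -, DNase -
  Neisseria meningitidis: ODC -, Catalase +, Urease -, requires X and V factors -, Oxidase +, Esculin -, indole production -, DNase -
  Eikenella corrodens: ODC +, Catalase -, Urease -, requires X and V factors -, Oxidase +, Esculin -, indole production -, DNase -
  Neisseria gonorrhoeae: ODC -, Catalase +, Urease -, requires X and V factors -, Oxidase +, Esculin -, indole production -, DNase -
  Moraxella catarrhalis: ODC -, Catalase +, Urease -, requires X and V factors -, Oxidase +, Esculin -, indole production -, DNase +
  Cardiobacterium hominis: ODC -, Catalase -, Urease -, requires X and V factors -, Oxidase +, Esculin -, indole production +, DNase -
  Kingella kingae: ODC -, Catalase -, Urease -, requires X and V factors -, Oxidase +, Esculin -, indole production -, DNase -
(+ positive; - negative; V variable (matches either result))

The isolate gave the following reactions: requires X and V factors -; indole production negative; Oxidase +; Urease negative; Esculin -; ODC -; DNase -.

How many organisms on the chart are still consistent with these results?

indole production -: excludes Pasteurella multocida, Cardiobacterium hominis — 8 left.
requires X and V factors -: excludes Haemophilus influenzae — 7 left.
Esculin -: all 7 remaining candidates are consistent.
Urease -: all 7 remaining candidates are consistent.
DNase -: excludes Moraxella catarrhalis — 6 left.
Oxidase +: all 6 remaining candidates are consistent.
ODC -: excludes Eikenella corrodens — 5 left.
Still consistent: Aggregatibacter actinomycetemcomitans, Haemophilus parainfluenzae, Kingella kingae, Neisseria gonorrhoeae, Neisseria meningitidis.

5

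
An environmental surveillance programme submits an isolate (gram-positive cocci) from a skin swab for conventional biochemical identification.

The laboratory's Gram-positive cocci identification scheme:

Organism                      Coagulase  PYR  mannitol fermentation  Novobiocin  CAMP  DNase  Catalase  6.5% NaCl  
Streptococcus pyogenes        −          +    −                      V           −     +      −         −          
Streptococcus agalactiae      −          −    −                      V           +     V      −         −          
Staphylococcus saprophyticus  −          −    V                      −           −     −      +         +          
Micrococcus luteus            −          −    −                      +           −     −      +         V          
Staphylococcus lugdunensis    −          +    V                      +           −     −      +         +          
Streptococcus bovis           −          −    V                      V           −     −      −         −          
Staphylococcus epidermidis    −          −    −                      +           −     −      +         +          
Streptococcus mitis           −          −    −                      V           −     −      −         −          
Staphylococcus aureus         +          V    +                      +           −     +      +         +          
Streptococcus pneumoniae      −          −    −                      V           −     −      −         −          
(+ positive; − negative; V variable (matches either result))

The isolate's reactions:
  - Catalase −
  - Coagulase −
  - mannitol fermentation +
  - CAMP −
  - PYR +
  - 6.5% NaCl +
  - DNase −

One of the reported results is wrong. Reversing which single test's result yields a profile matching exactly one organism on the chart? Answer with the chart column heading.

As reported, no row in the chart matches all 7 reactions.
Reversing Catalase (to +) → unique match: Staphylococcus lugdunensis.
Reversing Coagulase → still no organism matches.
Reversing DNase → still no organism matches.
Reversing 6.5% NaCl → still no organism matches.
Reversing mannitol fermentation → still no organism matches.
Reversing PYR → still no organism matches.
Reversing CAMP → still no organism matches.

Catalase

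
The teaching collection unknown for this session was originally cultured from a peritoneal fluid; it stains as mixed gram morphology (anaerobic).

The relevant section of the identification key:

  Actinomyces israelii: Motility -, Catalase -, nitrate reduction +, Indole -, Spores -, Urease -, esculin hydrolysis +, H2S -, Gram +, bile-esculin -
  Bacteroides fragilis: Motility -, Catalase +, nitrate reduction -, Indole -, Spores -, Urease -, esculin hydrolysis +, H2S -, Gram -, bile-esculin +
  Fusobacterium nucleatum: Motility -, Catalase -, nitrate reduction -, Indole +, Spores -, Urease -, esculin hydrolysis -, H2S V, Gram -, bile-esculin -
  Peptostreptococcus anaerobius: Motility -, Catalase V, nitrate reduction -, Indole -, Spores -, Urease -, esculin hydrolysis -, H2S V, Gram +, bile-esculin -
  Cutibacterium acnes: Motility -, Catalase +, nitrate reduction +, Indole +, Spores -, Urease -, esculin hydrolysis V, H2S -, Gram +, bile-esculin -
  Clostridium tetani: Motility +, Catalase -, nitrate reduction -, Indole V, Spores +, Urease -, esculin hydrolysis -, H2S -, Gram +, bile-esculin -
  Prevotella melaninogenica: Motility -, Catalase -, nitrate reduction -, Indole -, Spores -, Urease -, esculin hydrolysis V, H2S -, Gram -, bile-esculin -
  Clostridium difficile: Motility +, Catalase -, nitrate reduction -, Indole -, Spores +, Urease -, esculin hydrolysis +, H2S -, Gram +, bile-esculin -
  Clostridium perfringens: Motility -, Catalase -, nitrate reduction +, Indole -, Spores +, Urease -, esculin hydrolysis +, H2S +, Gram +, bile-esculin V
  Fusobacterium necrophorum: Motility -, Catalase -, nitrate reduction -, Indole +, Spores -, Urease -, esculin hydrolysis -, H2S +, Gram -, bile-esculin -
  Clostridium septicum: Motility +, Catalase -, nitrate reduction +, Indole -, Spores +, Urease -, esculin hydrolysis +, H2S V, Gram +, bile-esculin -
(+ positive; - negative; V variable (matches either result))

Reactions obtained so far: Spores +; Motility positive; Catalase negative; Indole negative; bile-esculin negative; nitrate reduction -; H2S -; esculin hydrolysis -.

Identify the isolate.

Clostridium tetani

nitrate reduction -: excludes Actinomyces israelii, Cutibacterium acnes, Clostridium perfringens, Clostridium septicum — 7 left.
Motility +: excludes 5 organisms — 2 left.
Indole -: all 2 remaining candidates are consistent.
H2S -: all 2 remaining candidates are consistent.
Spores +: all 2 remaining candidates are consistent.
bile-esculin -: all 2 remaining candidates are consistent.
esculin hydrolysis -: excludes Clostridium difficile — 1 left.
Catalase -: the one remaining candidate is consistent.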